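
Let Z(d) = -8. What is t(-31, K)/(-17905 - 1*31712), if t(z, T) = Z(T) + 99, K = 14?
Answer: -91/49617 ≈ -0.0018340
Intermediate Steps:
t(z, T) = 91 (t(z, T) = -8 + 99 = 91)
t(-31, K)/(-17905 - 1*31712) = 91/(-17905 - 1*31712) = 91/(-17905 - 31712) = 91/(-49617) = 91*(-1/49617) = -91/49617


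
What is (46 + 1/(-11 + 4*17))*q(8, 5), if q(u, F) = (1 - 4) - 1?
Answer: -10492/57 ≈ -184.07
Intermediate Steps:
q(u, F) = -4 (q(u, F) = -3 - 1 = -4)
(46 + 1/(-11 + 4*17))*q(8, 5) = (46 + 1/(-11 + 4*17))*(-4) = (46 + 1/(-11 + 68))*(-4) = (46 + 1/57)*(-4) = (2623/57)*(-4) = -10492/57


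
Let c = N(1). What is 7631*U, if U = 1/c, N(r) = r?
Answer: 7631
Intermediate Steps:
c = 1
U = 1 (U = 1/1 = 1)
7631*U = 7631*1 = 7631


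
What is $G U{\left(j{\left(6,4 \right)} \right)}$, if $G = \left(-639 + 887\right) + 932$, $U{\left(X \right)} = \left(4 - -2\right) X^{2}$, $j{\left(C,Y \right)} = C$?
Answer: $254880$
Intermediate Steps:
$U{\left(X \right)} = 6 X^{2}$ ($U{\left(X \right)} = \left(4 + 2\right) X^{2} = 6 X^{2}$)
$G = 1180$ ($G = 248 + 932 = 1180$)
$G U{\left(j{\left(6,4 \right)} \right)} = 1180 \cdot 6 \cdot 6^{2} = 1180 \cdot 6 \cdot 36 = 1180 \cdot 216 = 254880$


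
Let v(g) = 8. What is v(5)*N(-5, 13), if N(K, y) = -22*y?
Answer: -2288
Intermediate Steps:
v(5)*N(-5, 13) = 8*(-22*13) = 8*(-286) = -2288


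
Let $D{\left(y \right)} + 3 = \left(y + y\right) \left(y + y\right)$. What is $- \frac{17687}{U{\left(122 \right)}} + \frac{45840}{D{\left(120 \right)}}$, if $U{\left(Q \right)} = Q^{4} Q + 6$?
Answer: $\frac{17955368167649}{22560562624694} \approx 0.79587$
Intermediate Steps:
$U{\left(Q \right)} = 6 + Q^{5}$ ($U{\left(Q \right)} = Q^{5} + 6 = 6 + Q^{5}$)
$D{\left(y \right)} = -3 + 4 y^{2}$ ($D{\left(y \right)} = -3 + \left(y + y\right) \left(y + y\right) = -3 + 2 y 2 y = -3 + 4 y^{2}$)
$- \frac{17687}{U{\left(122 \right)}} + \frac{45840}{D{\left(120 \right)}} = - \frac{17687}{6 + 122^{5}} + \frac{45840}{-3 + 4 \cdot 120^{2}} = - \frac{17687}{6 + 27027081632} + \frac{45840}{-3 + 4 \cdot 14400} = - \frac{17687}{27027081638} + \frac{45840}{-3 + 57600} = \left(-17687\right) \frac{1}{27027081638} + \frac{45840}{57597} = - \frac{769}{1175090506} + 45840 \cdot \frac{1}{57597} = - \frac{769}{1175090506} + \frac{15280}{19199} = \frac{17955368167649}{22560562624694}$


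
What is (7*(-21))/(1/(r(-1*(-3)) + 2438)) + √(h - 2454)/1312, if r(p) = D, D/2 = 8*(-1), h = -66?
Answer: -356034 + 3*I*√70/656 ≈ -3.5603e+5 + 0.038262*I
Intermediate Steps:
D = -16 (D = 2*(8*(-1)) = 2*(-8) = -16)
r(p) = -16
(7*(-21))/(1/(r(-1*(-3)) + 2438)) + √(h - 2454)/1312 = (7*(-21))/(1/(-16 + 2438)) + √(-66 - 2454)/1312 = -147/(1/2422) + √(-2520)*(1/1312) = -147/1/2422 + (6*I*√70)*(1/1312) = -147*2422 + 3*I*√70/656 = -356034 + 3*I*√70/656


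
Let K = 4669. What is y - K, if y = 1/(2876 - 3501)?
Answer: -2918126/625 ≈ -4669.0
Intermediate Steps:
y = -1/625 (y = 1/(-625) = -1/625 ≈ -0.0016000)
y - K = -1/625 - 1*4669 = -1/625 - 4669 = -2918126/625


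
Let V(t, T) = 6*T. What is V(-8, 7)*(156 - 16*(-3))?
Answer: 8568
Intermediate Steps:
V(-8, 7)*(156 - 16*(-3)) = (6*7)*(156 - 16*(-3)) = 42*(156 + 48) = 42*204 = 8568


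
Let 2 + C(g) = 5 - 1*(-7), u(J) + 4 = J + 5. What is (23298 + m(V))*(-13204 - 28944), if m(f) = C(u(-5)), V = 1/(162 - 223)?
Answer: -982385584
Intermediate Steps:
V = -1/61 (V = 1/(-61) = -1/61 ≈ -0.016393)
u(J) = 1 + J (u(J) = -4 + (J + 5) = -4 + (5 + J) = 1 + J)
C(g) = 10 (C(g) = -2 + (5 - 1*(-7)) = -2 + (5 + 7) = -2 + 12 = 10)
m(f) = 10
(23298 + m(V))*(-13204 - 28944) = (23298 + 10)*(-13204 - 28944) = 23308*(-42148) = -982385584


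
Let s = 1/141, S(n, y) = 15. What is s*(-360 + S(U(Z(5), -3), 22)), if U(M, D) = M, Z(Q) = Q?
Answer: -115/47 ≈ -2.4468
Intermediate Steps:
s = 1/141 ≈ 0.0070922
s*(-360 + S(U(Z(5), -3), 22)) = (-360 + 15)/141 = (1/141)*(-345) = -115/47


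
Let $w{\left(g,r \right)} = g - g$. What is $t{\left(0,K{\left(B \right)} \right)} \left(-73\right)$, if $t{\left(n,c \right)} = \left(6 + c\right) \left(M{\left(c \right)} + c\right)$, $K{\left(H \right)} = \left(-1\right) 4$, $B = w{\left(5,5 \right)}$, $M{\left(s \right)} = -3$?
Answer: $1022$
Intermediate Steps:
$w{\left(g,r \right)} = 0$
$B = 0$
$K{\left(H \right)} = -4$
$t{\left(n,c \right)} = \left(-3 + c\right) \left(6 + c\right)$ ($t{\left(n,c \right)} = \left(6 + c\right) \left(-3 + c\right) = \left(-3 + c\right) \left(6 + c\right)$)
$t{\left(0,K{\left(B \right)} \right)} \left(-73\right) = \left(-18 + \left(-4\right)^{2} + 3 \left(-4\right)\right) \left(-73\right) = \left(-18 + 16 - 12\right) \left(-73\right) = \left(-14\right) \left(-73\right) = 1022$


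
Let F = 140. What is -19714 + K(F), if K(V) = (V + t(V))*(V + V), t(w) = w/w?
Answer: 19766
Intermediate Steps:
t(w) = 1
K(V) = 2*V*(1 + V) (K(V) = (V + 1)*(V + V) = (1 + V)*(2*V) = 2*V*(1 + V))
-19714 + K(F) = -19714 + 2*140*(1 + 140) = -19714 + 2*140*141 = -19714 + 39480 = 19766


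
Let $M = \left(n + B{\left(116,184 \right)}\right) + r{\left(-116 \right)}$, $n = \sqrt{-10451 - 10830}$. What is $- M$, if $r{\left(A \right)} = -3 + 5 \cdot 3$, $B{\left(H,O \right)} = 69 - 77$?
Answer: $-4 - i \sqrt{21281} \approx -4.0 - 145.88 i$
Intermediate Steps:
$B{\left(H,O \right)} = -8$
$n = i \sqrt{21281}$ ($n = \sqrt{-21281} = i \sqrt{21281} \approx 145.88 i$)
$r{\left(A \right)} = 12$ ($r{\left(A \right)} = -3 + 15 = 12$)
$M = 4 + i \sqrt{21281}$ ($M = \left(i \sqrt{21281} - 8\right) + 12 = \left(-8 + i \sqrt{21281}\right) + 12 = 4 + i \sqrt{21281} \approx 4.0 + 145.88 i$)
$- M = - (4 + i \sqrt{21281}) = -4 - i \sqrt{21281}$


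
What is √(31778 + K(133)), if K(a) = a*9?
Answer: 5*√1319 ≈ 181.59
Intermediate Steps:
K(a) = 9*a
√(31778 + K(133)) = √(31778 + 9*133) = √(31778 + 1197) = √32975 = 5*√1319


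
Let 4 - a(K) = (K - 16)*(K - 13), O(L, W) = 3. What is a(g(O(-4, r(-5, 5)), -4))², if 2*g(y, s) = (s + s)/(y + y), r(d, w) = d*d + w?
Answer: 4056196/81 ≈ 50077.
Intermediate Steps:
r(d, w) = w + d² (r(d, w) = d² + w = w + d²)
g(y, s) = s/(2*y) (g(y, s) = ((s + s)/(y + y))/2 = ((2*s)/((2*y)))/2 = ((2*s)*(1/(2*y)))/2 = (s/y)/2 = s/(2*y))
a(K) = 4 - (-16 + K)*(-13 + K) (a(K) = 4 - (K - 16)*(K - 13) = 4 - (-16 + K)*(-13 + K))
a(g(O(-4, r(-5, 5)), -4))² = (-204 - ((½)*(-4)/3)² + 29*((½)*(-4)/3))² = (-204 - ((½)*(-4)*(⅓))² + 29*((½)*(-4)*(⅓)))² = (-204 - (-⅔)² + 29*(-⅔))² = (-204 - 1*4/9 - 58/3)² = (-204 - 4/9 - 58/3)² = (-2014/9)² = 4056196/81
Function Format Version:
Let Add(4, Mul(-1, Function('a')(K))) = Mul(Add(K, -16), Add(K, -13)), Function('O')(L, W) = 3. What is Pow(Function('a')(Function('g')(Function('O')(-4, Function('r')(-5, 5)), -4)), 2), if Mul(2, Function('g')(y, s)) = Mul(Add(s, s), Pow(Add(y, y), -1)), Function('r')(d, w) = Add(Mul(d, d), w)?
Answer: Rational(4056196, 81) ≈ 50077.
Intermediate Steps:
Function('r')(d, w) = Add(w, Pow(d, 2)) (Function('r')(d, w) = Add(Pow(d, 2), w) = Add(w, Pow(d, 2)))
Function('g')(y, s) = Mul(Rational(1, 2), s, Pow(y, -1)) (Function('g')(y, s) = Mul(Rational(1, 2), Mul(Add(s, s), Pow(Add(y, y), -1))) = Mul(Rational(1, 2), Mul(Mul(2, s), Pow(Mul(2, y), -1))) = Mul(Rational(1, 2), Mul(Mul(2, s), Mul(Rational(1, 2), Pow(y, -1)))) = Mul(Rational(1, 2), Mul(s, Pow(y, -1))) = Mul(Rational(1, 2), s, Pow(y, -1)))
Function('a')(K) = Add(4, Mul(-1, Add(-16, K), Add(-13, K))) (Function('a')(K) = Add(4, Mul(-1, Mul(Add(K, -16), Add(K, -13)))) = Add(4, Mul(-1, Mul(Add(-16, K), Add(-13, K)))) = Add(4, Mul(-1, Add(-16, K), Add(-13, K))))
Pow(Function('a')(Function('g')(Function('O')(-4, Function('r')(-5, 5)), -4)), 2) = Pow(Add(-204, Mul(-1, Pow(Mul(Rational(1, 2), -4, Pow(3, -1)), 2)), Mul(29, Mul(Rational(1, 2), -4, Pow(3, -1)))), 2) = Pow(Add(-204, Mul(-1, Pow(Mul(Rational(1, 2), -4, Rational(1, 3)), 2)), Mul(29, Mul(Rational(1, 2), -4, Rational(1, 3)))), 2) = Pow(Add(-204, Mul(-1, Pow(Rational(-2, 3), 2)), Mul(29, Rational(-2, 3))), 2) = Pow(Add(-204, Mul(-1, Rational(4, 9)), Rational(-58, 3)), 2) = Pow(Add(-204, Rational(-4, 9), Rational(-58, 3)), 2) = Pow(Rational(-2014, 9), 2) = Rational(4056196, 81)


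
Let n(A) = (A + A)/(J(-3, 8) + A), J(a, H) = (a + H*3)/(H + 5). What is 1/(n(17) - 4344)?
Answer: -121/525403 ≈ -0.00023030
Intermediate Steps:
J(a, H) = (a + 3*H)/(5 + H)
n(A) = 2*A/(21/13 + A) (n(A) = (A + A)/((-3 + 3*8)/(5 + 8) + A) = (2*A)/((-3 + 24)/13 + A) = (2*A)/((1/13)*21 + A) = (2*A)/(21/13 + A) = 2*A/(21/13 + A))
1/(n(17) - 4344) = 1/(26*17/(21 + 13*17) - 4344) = 1/(26*17/(21 + 221) - 4344) = 1/(26*17/242 - 4344) = 1/(26*17*(1/242) - 4344) = 1/(221/121 - 4344) = 1/(-525403/121) = -121/525403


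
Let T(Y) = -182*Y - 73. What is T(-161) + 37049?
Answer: 66278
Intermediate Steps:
T(Y) = -73 - 182*Y
T(-161) + 37049 = (-73 - 182*(-161)) + 37049 = (-73 + 29302) + 37049 = 29229 + 37049 = 66278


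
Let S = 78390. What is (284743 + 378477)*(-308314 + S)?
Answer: -152490195280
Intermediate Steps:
(284743 + 378477)*(-308314 + S) = (284743 + 378477)*(-308314 + 78390) = 663220*(-229924) = -152490195280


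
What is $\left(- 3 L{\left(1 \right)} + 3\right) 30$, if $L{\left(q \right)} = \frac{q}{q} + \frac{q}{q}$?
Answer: $-90$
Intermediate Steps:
$L{\left(q \right)} = 2$ ($L{\left(q \right)} = 1 + 1 = 2$)
$\left(- 3 L{\left(1 \right)} + 3\right) 30 = \left(\left(-3\right) 2 + 3\right) 30 = \left(-6 + 3\right) 30 = \left(-3\right) 30 = -90$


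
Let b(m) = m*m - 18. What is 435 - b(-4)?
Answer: 437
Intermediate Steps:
b(m) = -18 + m**2 (b(m) = m**2 - 18 = -18 + m**2)
435 - b(-4) = 435 - (-18 + (-4)**2) = 435 - (-18 + 16) = 435 - 1*(-2) = 435 + 2 = 437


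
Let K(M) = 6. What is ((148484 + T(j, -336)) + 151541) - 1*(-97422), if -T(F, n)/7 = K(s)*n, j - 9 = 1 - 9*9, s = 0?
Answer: 411559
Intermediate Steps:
j = -71 (j = 9 + (1 - 9*9) = 9 + (1 - 81) = 9 - 80 = -71)
T(F, n) = -42*n
((148484 + T(j, -336)) + 151541) - 1*(-97422) = ((148484 - 42*(-336)) + 151541) - 1*(-97422) = ((148484 + 14112) + 151541) + 97422 = (162596 + 151541) + 97422 = 314137 + 97422 = 411559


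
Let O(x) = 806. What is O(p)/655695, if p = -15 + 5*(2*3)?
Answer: 806/655695 ≈ 0.0012292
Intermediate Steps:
p = 15 (p = -15 + 5*6 = -15 + 30 = 15)
O(p)/655695 = 806/655695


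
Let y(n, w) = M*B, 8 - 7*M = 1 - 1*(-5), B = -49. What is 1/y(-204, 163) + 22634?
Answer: 316875/14 ≈ 22634.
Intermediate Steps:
M = 2/7 (M = 8/7 - (1 - 1*(-5))/7 = 8/7 - (1 + 5)/7 = 8/7 - 1/7*6 = 8/7 - 6/7 = 2/7 ≈ 0.28571)
y(n, w) = -14 (y(n, w) = (2/7)*(-49) = -14)
1/y(-204, 163) + 22634 = 1/(-14) + 22634 = -1/14 + 22634 = 316875/14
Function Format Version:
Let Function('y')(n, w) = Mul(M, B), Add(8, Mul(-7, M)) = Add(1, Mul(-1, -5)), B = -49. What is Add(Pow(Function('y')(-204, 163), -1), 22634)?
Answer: Rational(316875, 14) ≈ 22634.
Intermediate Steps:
M = Rational(2, 7) (M = Add(Rational(8, 7), Mul(Rational(-1, 7), Add(1, Mul(-1, -5)))) = Add(Rational(8, 7), Mul(Rational(-1, 7), Add(1, 5))) = Add(Rational(8, 7), Mul(Rational(-1, 7), 6)) = Add(Rational(8, 7), Rational(-6, 7)) = Rational(2, 7) ≈ 0.28571)
Function('y')(n, w) = -14 (Function('y')(n, w) = Mul(Rational(2, 7), -49) = -14)
Add(Pow(Function('y')(-204, 163), -1), 22634) = Add(Pow(-14, -1), 22634) = Add(Rational(-1, 14), 22634) = Rational(316875, 14)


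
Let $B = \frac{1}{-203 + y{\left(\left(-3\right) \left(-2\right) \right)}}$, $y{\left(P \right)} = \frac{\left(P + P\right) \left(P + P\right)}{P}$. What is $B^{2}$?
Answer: $\frac{1}{32041} \approx 3.121 \cdot 10^{-5}$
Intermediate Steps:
$y{\left(P \right)} = 4 P$ ($y{\left(P \right)} = \frac{2 P 2 P}{P} = \frac{4 P^{2}}{P} = 4 P$)
$B = - \frac{1}{179}$ ($B = \frac{1}{-203 + 4 \left(\left(-3\right) \left(-2\right)\right)} = \frac{1}{-203 + 4 \cdot 6} = \frac{1}{-203 + 24} = \frac{1}{-179} = - \frac{1}{179} \approx -0.0055866$)
$B^{2} = \left(- \frac{1}{179}\right)^{2} = \frac{1}{32041}$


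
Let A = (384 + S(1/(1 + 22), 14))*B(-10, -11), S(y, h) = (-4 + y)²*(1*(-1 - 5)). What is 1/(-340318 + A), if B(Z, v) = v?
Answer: -529/181716172 ≈ -2.9111e-6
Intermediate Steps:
S(y, h) = -6*(-4 + y)² (S(y, h) = (-4 + y)²*(1*(-6)) = (-4 + y)²*(-6) = -6*(-4 + y)²)
A = -1687950/529 (A = (384 - 6*(-4 + 1/(1 + 22))²)*(-11) = (384 - 6*(-4 + 1/23)²)*(-11) = (384 - 6*(-91/23)²)*(-11) = (384 - 6*8281/529)*(-11) = (384 - 49686/529)*(-11) = (153450/529)*(-11) = -1687950/529 ≈ -3190.8)
1/(-340318 + A) = 1/(-340318 - 1687950/529) = 1/(-181716172/529) = -529/181716172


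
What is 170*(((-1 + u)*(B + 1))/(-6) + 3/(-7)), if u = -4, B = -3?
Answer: -7480/21 ≈ -356.19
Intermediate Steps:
170*(((-1 + u)*(B + 1))/(-6) + 3/(-7)) = 170*(((-1 - 4)*(-3 + 1))/(-6) + 3/(-7)) = 170*(-5*(-2)*(-⅙) + 3*(-⅐)) = 170*(10*(-⅙) - 3/7) = 170*(-5/3 - 3/7) = 170*(-44/21) = -7480/21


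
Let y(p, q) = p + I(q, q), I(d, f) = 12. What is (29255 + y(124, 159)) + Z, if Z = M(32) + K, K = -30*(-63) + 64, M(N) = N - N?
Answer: 31345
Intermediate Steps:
M(N) = 0
y(p, q) = 12 + p (y(p, q) = p + 12 = 12 + p)
K = 1954 (K = 1890 + 64 = 1954)
Z = 1954 (Z = 0 + 1954 = 1954)
(29255 + y(124, 159)) + Z = (29255 + (12 + 124)) + 1954 = (29255 + 136) + 1954 = 29391 + 1954 = 31345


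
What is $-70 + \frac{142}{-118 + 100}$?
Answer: $- \frac{701}{9} \approx -77.889$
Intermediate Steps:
$-70 + \frac{142}{-118 + 100} = -70 + \frac{142}{-18} = -70 + 142 \left(- \frac{1}{18}\right) = -70 - \frac{71}{9} = - \frac{701}{9}$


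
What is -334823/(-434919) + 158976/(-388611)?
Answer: 2258304367/6259789167 ≈ 0.36076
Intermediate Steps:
-334823/(-434919) + 158976/(-388611) = -334823*(-1/434919) + 158976*(-1/388611) = 334823/434919 - 5888/14393 = 2258304367/6259789167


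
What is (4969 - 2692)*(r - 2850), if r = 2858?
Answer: 18216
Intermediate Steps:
(4969 - 2692)*(r - 2850) = (4969 - 2692)*(2858 - 2850) = 2277*8 = 18216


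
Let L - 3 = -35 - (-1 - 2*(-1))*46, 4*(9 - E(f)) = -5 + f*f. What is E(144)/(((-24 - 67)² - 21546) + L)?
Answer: 20695/53372 ≈ 0.38775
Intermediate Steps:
E(f) = 41/4 - f²/4 (E(f) = 9 - (-5 + f*f)/4 = 9 - (-5 + f²)/4 = 9 + (5/4 - f²/4) = 41/4 - f²/4)
L = -78 (L = 3 + (-35 - (-1 - 2*(-1))*46) = 3 + (-35 - (-1 + 2)*46) = 3 + (-35 - 1*1*46) = 3 + (-35 - 1*46) = 3 + (-35 - 46) = 3 - 81 = -78)
E(144)/(((-24 - 67)² - 21546) + L) = (41/4 - ¼*144²)/(((-24 - 67)² - 21546) - 78) = (41/4 - ¼*20736)/(((-91)² - 21546) - 78) = (41/4 - 5184)/((8281 - 21546) - 78) = -20695/(4*(-13265 - 78)) = -20695/4/(-13343) = -20695/4*(-1/13343) = 20695/53372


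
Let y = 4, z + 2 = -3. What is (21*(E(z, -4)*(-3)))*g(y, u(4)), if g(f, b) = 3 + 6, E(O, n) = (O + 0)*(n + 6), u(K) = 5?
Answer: 5670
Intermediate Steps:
z = -5 (z = -2 - 3 = -5)
E(O, n) = O*(6 + n)
g(f, b) = 9
(21*(E(z, -4)*(-3)))*g(y, u(4)) = (21*(-5*(6 - 4)*(-3)))*9 = (21*(-5*2*(-3)))*9 = (21*(-10*(-3)))*9 = (21*30)*9 = 630*9 = 5670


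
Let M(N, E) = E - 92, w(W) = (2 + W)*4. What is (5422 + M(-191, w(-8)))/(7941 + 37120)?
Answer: 5306/45061 ≈ 0.11775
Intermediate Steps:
w(W) = 8 + 4*W
M(N, E) = -92 + E
(5422 + M(-191, w(-8)))/(7941 + 37120) = (5422 + (-92 + (8 + 4*(-8))))/(7941 + 37120) = (5422 + (-92 + (8 - 32)))/45061 = (5422 + (-92 - 24))*(1/45061) = (5422 - 116)*(1/45061) = 5306*(1/45061) = 5306/45061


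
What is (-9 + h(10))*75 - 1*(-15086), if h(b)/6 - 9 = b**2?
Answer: 63461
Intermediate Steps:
h(b) = 54 + 6*b**2
(-9 + h(10))*75 - 1*(-15086) = (-9 + (54 + 6*10**2))*75 - 1*(-15086) = (-9 + (54 + 6*100))*75 + 15086 = (-9 + (54 + 600))*75 + 15086 = (-9 + 654)*75 + 15086 = 645*75 + 15086 = 48375 + 15086 = 63461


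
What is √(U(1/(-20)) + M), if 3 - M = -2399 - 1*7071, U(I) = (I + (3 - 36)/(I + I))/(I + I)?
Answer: √24694/2 ≈ 78.572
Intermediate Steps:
U(I) = (I - 33/(2*I))/(2*I) (U(I) = (I - 33*1/(2*I))/((2*I)) = (I - 33/(2*I))*(1/(2*I)) = (I - 33/(2*I))/(2*I))
M = 9473 (M = 3 - (-2399 - 1*7071) = 3 - (-2399 - 7071) = 3 - 1*(-9470) = 3 + 9470 = 9473)
√(U(1/(-20)) + M) = √((½ - 33/(4*(1/(-20))²)) + 9473) = √((½ - 33/(4*(-1/20)²)) + 9473) = √((½ - 33/4*400) + 9473) = √((½ - 3300) + 9473) = √(-6599/2 + 9473) = √(12347/2) = √24694/2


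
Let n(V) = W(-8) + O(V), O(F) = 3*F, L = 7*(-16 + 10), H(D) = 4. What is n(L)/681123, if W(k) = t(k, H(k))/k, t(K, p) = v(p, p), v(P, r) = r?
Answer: -253/1362246 ≈ -0.00018572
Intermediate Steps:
L = -42 (L = 7*(-6) = -42)
t(K, p) = p
W(k) = 4/k
n(V) = -1/2 + 3*V (n(V) = 4/(-8) + 3*V = 4*(-1/8) + 3*V = -1/2 + 3*V)
n(L)/681123 = (-1/2 + 3*(-42))/681123 = (-1/2 - 126)*(1/681123) = -253/2*1/681123 = -253/1362246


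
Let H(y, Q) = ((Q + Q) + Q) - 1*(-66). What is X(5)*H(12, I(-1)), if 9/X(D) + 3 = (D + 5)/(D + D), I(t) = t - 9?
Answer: -162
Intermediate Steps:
I(t) = -9 + t
X(D) = 9/(-3 + (5 + D)/(2*D)) (X(D) = 9/(-3 + (D + 5)/(D + D)) = 9/(-3 + (5 + D)/((2*D))) = 9/(-3 + (5 + D)*(1/(2*D))) = 9/(-3 + (5 + D)/(2*D)))
H(y, Q) = 66 + 3*Q (H(y, Q) = (2*Q + Q) + 66 = 3*Q + 66 = 66 + 3*Q)
X(5)*H(12, I(-1)) = (-18*5/(-5 + 5*5))*(66 + 3*(-9 - 1)) = (-18*5/(-5 + 25))*(66 + 3*(-10)) = (-18*5/20)*(66 - 30) = -18*5*1/20*36 = -9/2*36 = -162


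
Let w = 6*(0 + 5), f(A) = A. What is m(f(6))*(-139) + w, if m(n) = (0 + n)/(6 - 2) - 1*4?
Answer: 755/2 ≈ 377.50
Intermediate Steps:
w = 30 (w = 6*5 = 30)
m(n) = -4 + n/4 (m(n) = n/4 - 4 = -4 + n/4)
m(f(6))*(-139) + w = (-4 + (1/4)*6)*(-139) + 30 = (-4 + 3/2)*(-139) + 30 = -5/2*(-139) + 30 = 695/2 + 30 = 755/2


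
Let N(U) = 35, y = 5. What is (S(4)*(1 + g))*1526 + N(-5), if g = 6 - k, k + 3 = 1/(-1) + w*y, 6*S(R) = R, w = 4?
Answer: -9121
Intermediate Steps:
S(R) = R/6
k = 16 (k = -3 + (1/(-1) + 4*5) = -3 + (-1 + 20) = -3 + 19 = 16)
g = -10 (g = 6 - 1*16 = 6 - 16 = -10)
(S(4)*(1 + g))*1526 + N(-5) = (((⅙)*4)*(1 - 10))*1526 + 35 = ((⅔)*(-9))*1526 + 35 = -6*1526 + 35 = -9156 + 35 = -9121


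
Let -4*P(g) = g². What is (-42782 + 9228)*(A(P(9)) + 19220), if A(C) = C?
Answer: -1288456823/2 ≈ -6.4423e+8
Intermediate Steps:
P(g) = -g²/4
(-42782 + 9228)*(A(P(9)) + 19220) = (-42782 + 9228)*(-¼*9² + 19220) = -33554*(-¼*81 + 19220) = -33554*(-81/4 + 19220) = -33554*76799/4 = -1288456823/2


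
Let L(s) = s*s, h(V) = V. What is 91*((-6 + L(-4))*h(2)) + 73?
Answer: 1893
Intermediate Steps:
L(s) = s²
91*((-6 + L(-4))*h(2)) + 73 = 91*((-6 + (-4)²)*2) + 73 = 91*((-6 + 16)*2) + 73 = 91*(10*2) + 73 = 91*20 + 73 = 1820 + 73 = 1893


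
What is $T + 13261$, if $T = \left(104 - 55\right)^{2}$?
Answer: $15662$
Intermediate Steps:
$T = 2401$ ($T = 49^{2} = 2401$)
$T + 13261 = 2401 + 13261 = 15662$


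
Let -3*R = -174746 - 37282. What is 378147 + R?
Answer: 448823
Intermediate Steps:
R = 70676 (R = -(-174746 - 37282)/3 = -⅓*(-212028) = 70676)
378147 + R = 378147 + 70676 = 448823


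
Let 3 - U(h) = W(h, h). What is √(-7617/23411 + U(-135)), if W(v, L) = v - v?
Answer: 2*√366475794/23411 ≈ 1.6354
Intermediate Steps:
W(v, L) = 0
U(h) = 3 (U(h) = 3 - 1*0 = 3 + 0 = 3)
√(-7617/23411 + U(-135)) = √(-7617/23411 + 3) = √(62616/23411) = 2*√366475794/23411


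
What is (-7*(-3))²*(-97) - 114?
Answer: -42891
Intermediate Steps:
(-7*(-3))²*(-97) - 114 = 21²*(-97) - 114 = 441*(-97) - 114 = -42777 - 114 = -42891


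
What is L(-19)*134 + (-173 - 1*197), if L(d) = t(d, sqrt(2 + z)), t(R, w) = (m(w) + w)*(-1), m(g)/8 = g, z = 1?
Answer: -370 - 1206*sqrt(3) ≈ -2458.9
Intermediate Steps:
m(g) = 8*g
t(R, w) = -9*w (t(R, w) = (8*w + w)*(-1) = (9*w)*(-1) = -9*w)
L(d) = -9*sqrt(3) (L(d) = -9*sqrt(2 + 1) = -9*sqrt(3))
L(-19)*134 + (-173 - 1*197) = -9*sqrt(3)*134 + (-173 - 1*197) = -1206*sqrt(3) + (-173 - 197) = -1206*sqrt(3) - 370 = -370 - 1206*sqrt(3)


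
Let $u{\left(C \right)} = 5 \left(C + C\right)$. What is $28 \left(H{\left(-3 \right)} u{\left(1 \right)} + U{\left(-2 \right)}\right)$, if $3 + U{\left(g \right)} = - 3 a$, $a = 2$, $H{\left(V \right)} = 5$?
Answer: $1148$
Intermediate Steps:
$u{\left(C \right)} = 10 C$ ($u{\left(C \right)} = 5 \cdot 2 C = 10 C$)
$U{\left(g \right)} = -9$ ($U{\left(g \right)} = -3 - 6 = -9$)
$28 \left(H{\left(-3 \right)} u{\left(1 \right)} + U{\left(-2 \right)}\right) = 28 \left(5 \cdot 10 \cdot 1 - 9\right) = 28 \left(5 \cdot 10 - 9\right) = 28 \left(50 - 9\right) = 28 \cdot 41 = 1148$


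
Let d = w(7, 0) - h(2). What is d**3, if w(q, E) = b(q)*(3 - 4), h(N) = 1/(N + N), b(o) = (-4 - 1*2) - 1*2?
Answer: 29791/64 ≈ 465.48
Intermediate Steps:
b(o) = -8 (b(o) = (-4 - 2) - 2 = -6 - 2 = -8)
h(N) = 1/(2*N)
w(q, E) = 8 (w(q, E) = -8*(3 - 4) = -8*(-1) = 8)
d = 31/4 (d = 8 - 1/(2*2) = 8 - 1*1/4 = 8 - 1/4 = 31/4 ≈ 7.7500)
d**3 = (31/4)**3 = 29791/64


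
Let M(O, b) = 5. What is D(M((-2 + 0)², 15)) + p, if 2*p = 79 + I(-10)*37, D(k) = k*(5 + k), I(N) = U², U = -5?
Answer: 552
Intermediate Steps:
I(N) = 25 (I(N) = (-5)² = 25)
p = 502 (p = (79 + 25*37)/2 = (79 + 925)/2 = (½)*1004 = 502)
D(M((-2 + 0)², 15)) + p = 5*(5 + 5) + 502 = 5*10 + 502 = 50 + 502 = 552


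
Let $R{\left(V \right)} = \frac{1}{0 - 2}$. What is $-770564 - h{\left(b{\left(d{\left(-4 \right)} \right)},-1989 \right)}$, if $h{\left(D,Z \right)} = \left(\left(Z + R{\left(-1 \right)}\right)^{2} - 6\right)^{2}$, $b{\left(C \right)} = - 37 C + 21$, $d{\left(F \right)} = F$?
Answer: $- \frac{250665440390913}{16} \approx -1.5667 \cdot 10^{13}$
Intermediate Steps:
$R{\left(V \right)} = - \frac{1}{2}$ ($R{\left(V \right)} = \frac{1}{-2} = - \frac{1}{2}$)
$b{\left(C \right)} = 21 - 37 C$
$h{\left(D,Z \right)} = \left(-6 + \left(- \frac{1}{2} + Z\right)^{2}\right)^{2}$ ($h{\left(D,Z \right)} = \left(\left(Z - \frac{1}{2}\right)^{2} - 6\right)^{2} = \left(\left(- \frac{1}{2} + Z\right)^{2} - 6\right)^{2} = \left(-6 + \left(- \frac{1}{2} + Z\right)^{2}\right)^{2}$)
$-770564 - h{\left(b{\left(d{\left(-4 \right)} \right)},-1989 \right)} = -770564 - \frac{\left(-24 + \left(-1 + 2 \left(-1989\right)\right)^{2}\right)^{2}}{16} = -770564 - \frac{\left(-24 + \left(-1 - 3978\right)^{2}\right)^{2}}{16} = -770564 - \frac{\left(-24 + \left(-3979\right)^{2}\right)^{2}}{16} = -770564 - \frac{\left(-24 + 15832441\right)^{2}}{16} = -770564 - \frac{15832417^{2}}{16} = -770564 - \frac{1}{16} \cdot 250665428061889 = -770564 - \frac{250665428061889}{16} = - \frac{250665440390913}{16}$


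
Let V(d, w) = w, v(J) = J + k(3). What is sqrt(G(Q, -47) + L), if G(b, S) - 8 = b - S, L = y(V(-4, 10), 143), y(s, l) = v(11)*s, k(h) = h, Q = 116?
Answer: sqrt(311) ≈ 17.635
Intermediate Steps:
v(J) = 3 + J (v(J) = J + 3 = 3 + J)
y(s, l) = 14*s (y(s, l) = (3 + 11)*s = 14*s)
L = 140 (L = 14*10 = 140)
G(b, S) = 8 + b - S (G(b, S) = 8 + (b - S) = 8 + b - S)
sqrt(G(Q, -47) + L) = sqrt((8 + 116 - 1*(-47)) + 140) = sqrt((8 + 116 + 47) + 140) = sqrt(171 + 140) = sqrt(311)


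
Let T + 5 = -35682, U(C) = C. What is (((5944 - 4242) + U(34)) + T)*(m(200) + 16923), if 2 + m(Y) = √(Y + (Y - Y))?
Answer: -574484871 - 339510*√2 ≈ -5.7496e+8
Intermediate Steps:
T = -35687 (T = -5 - 35682 = -35687)
m(Y) = -2 + √Y (m(Y) = -2 + √(Y + (Y - Y)) = -2 + √(Y + 0) = -2 + √Y)
(((5944 - 4242) + U(34)) + T)*(m(200) + 16923) = (((5944 - 4242) + 34) - 35687)*((-2 + √200) + 16923) = ((1702 + 34) - 35687)*((-2 + 10*√2) + 16923) = (1736 - 35687)*(16921 + 10*√2) = -33951*(16921 + 10*√2) = -574484871 - 339510*√2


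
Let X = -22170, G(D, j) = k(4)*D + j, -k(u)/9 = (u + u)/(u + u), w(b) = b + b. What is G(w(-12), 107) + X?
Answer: -21847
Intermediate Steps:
w(b) = 2*b
k(u) = -9 (k(u) = -9*(u + u)/(u + u) = -9*2*u/(2*u) = -9*2*u*1/(2*u) = -9*1 = -9)
G(D, j) = j - 9*D (G(D, j) = -9*D + j = j - 9*D)
G(w(-12), 107) + X = (107 - 18*(-12)) - 22170 = (107 - 9*(-24)) - 22170 = (107 + 216) - 22170 = 323 - 22170 = -21847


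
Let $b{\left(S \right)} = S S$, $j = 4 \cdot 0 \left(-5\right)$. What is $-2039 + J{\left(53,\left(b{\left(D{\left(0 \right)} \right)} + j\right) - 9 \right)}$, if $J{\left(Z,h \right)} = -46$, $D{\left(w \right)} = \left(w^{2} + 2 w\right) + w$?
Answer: $-2085$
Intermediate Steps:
$j = 0$ ($j = 0 \left(-5\right) = 0$)
$D{\left(w \right)} = w^{2} + 3 w$
$b{\left(S \right)} = S^{2}$
$-2039 + J{\left(53,\left(b{\left(D{\left(0 \right)} \right)} + j\right) - 9 \right)} = -2039 - 46 = -2085$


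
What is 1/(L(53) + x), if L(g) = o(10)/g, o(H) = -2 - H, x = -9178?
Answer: -53/486446 ≈ -0.00010895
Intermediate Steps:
L(g) = -12/g (L(g) = (-2 - 1*10)/g = (-2 - 10)/g = -12/g)
1/(L(53) + x) = 1/(-12/53 - 9178) = 1/(-486446/53) = -53/486446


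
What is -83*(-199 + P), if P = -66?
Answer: 21995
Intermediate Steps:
-83*(-199 + P) = -83*(-199 - 66) = -83*(-265) = 21995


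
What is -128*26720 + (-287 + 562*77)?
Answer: -3377173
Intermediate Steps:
-128*26720 + (-287 + 562*77) = -3420160 + (-287 + 43274) = -3420160 + 42987 = -3377173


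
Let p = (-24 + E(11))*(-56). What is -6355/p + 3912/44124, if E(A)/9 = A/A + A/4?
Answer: 23545331/2007642 ≈ 11.728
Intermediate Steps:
E(A) = 9 + 9*A/4 (E(A) = 9*(A/A + A/4) = 9*(1 + A*(¼)) = 9*(1 + A/4) = 9 + 9*A/4)
p = -546 (p = (-24 + (9 + (9/4)*11))*(-56) = (-24 + (9 + 99/4))*(-56) = (-24 + 135/4)*(-56) = (39/4)*(-56) = -546)
-6355/p + 3912/44124 = -6355/(-546) + 3912/44124 = -6355*(-1/546) + 3912*(1/44124) = 6355/546 + 326/3677 = 23545331/2007642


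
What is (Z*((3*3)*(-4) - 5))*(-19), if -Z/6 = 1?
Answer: -4674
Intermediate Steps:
Z = -6 (Z = -6*1 = -6)
(Z*((3*3)*(-4) - 5))*(-19) = -6*((3*3)*(-4) - 5)*(-19) = -6*(9*(-4) - 5)*(-19) = -6*(-36 - 5)*(-19) = -6*(-41)*(-19) = 246*(-19) = -4674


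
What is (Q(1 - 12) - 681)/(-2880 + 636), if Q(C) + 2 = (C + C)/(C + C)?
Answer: 31/102 ≈ 0.30392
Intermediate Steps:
Q(C) = -1 (Q(C) = -2 + (C + C)/(C + C) = -2 + (2*C)/((2*C)) = -2 + (2*C)*(1/(2*C)) = -2 + 1 = -1)
(Q(1 - 12) - 681)/(-2880 + 636) = (-1 - 681)/(-2880 + 636) = -682/(-2244) = -682*(-1/2244) = 31/102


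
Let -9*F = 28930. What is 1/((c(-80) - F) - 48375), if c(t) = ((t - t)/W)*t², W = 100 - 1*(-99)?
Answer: -9/406445 ≈ -2.2143e-5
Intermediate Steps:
W = 199 (W = 100 + 99 = 199)
c(t) = 0 (c(t) = ((t - t)/199)*t² = (0*(1/199))*t² = 0*t² = 0)
F = -28930/9 (F = -⅑*28930 = -28930/9 ≈ -3214.4)
1/((c(-80) - F) - 48375) = 1/((0 - 1*(-28930/9)) - 48375) = 1/((0 + 28930/9) - 48375) = 1/(28930/9 - 48375) = 1/(-406445/9) = -9/406445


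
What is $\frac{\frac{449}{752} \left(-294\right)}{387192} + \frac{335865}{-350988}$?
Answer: $- \frac{1358883358529}{1419397343936} \approx -0.95737$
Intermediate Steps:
$\frac{\frac{449}{752} \left(-294\right)}{387192} + \frac{335865}{-350988} = 449 \cdot \frac{1}{752} \left(-294\right) \frac{1}{387192} + 335865 \left(- \frac{1}{350988}\right) = \frac{449}{752} \left(-294\right) \frac{1}{387192} - \frac{111955}{116996} = \left(- \frac{66003}{376}\right) \frac{1}{387192} - \frac{111955}{116996} = - \frac{22001}{48528064} - \frac{111955}{116996} = - \frac{1358883358529}{1419397343936}$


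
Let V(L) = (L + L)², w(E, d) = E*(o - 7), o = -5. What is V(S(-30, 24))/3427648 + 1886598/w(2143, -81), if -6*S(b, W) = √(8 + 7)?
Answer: -1616648454661/22036348992 ≈ -73.363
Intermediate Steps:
S(b, W) = -√15/6 (S(b, W) = -√(8 + 7)/6 = -√15/6)
w(E, d) = -12*E (w(E, d) = E*(-5 - 7) = E*(-12) = -12*E)
V(L) = 4*L² (V(L) = (2*L)² = 4*L²)
V(S(-30, 24))/3427648 + 1886598/w(2143, -81) = (4*(-√15/6)²)/3427648 + 1886598/((-12*2143)) = (4*(5/12))*(1/3427648) + 1886598/(-25716) = (5/3)*(1/3427648) + 1886598*(-1/25716) = 5/10282944 - 314433/4286 = -1616648454661/22036348992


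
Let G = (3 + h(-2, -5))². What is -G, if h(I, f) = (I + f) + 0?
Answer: -16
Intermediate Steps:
h(I, f) = I + f
G = 16 (G = (3 + (-2 - 5))² = (3 - 7)² = (-4)² = 16)
-G = -1*16 = -16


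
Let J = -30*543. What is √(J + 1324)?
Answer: I*√14966 ≈ 122.34*I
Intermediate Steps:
J = -16290
√(J + 1324) = √(-16290 + 1324) = √(-14966) = I*√14966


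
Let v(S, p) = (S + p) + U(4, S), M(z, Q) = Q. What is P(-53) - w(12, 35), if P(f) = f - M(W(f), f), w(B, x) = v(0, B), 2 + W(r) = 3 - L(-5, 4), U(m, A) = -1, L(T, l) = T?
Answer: -11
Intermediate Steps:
W(r) = 6 (W(r) = -2 + (3 - 1*(-5)) = -2 + (3 + 5) = -2 + 8 = 6)
v(S, p) = -1 + S + p (v(S, p) = (S + p) - 1 = -1 + S + p)
w(B, x) = -1 + B (w(B, x) = -1 + 0 + B = -1 + B)
P(f) = 0 (P(f) = f - f = 0)
P(-53) - w(12, 35) = 0 - (-1 + 12) = 0 - 1*11 = 0 - 11 = -11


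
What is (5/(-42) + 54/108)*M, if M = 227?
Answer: 1816/21 ≈ 86.476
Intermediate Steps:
(5/(-42) + 54/108)*M = (5/(-42) + 54/108)*227 = (5*(-1/42) + 54*(1/108))*227 = (-5/42 + 1/2)*227 = (8/21)*227 = 1816/21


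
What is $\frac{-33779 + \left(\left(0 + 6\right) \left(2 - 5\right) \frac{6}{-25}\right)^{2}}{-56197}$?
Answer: $\frac{21100211}{35123125} \approx 0.60075$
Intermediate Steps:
$\frac{-33779 + \left(\left(0 + 6\right) \left(2 - 5\right) \frac{6}{-25}\right)^{2}}{-56197} = \left(-33779 + \left(6 \left(-3\right) 6 \left(- \frac{1}{25}\right)\right)^{2}\right) \left(- \frac{1}{56197}\right) = \left(-33779 + \left(\left(-18\right) \left(- \frac{6}{25}\right)\right)^{2}\right) \left(- \frac{1}{56197}\right) = \left(-33779 + \left(\frac{108}{25}\right)^{2}\right) \left(- \frac{1}{56197}\right) = \left(-33779 + \frac{11664}{625}\right) \left(- \frac{1}{56197}\right) = \left(- \frac{21100211}{625}\right) \left(- \frac{1}{56197}\right) = \frac{21100211}{35123125}$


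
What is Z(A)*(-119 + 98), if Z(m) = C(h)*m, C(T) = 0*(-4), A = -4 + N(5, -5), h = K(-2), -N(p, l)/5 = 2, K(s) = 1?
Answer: 0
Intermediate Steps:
N(p, l) = -10 (N(p, l) = -5*2 = -10)
h = 1
A = -14 (A = -4 - 10 = -14)
C(T) = 0
Z(m) = 0 (Z(m) = 0*m = 0)
Z(A)*(-119 + 98) = 0*(-119 + 98) = 0*(-21) = 0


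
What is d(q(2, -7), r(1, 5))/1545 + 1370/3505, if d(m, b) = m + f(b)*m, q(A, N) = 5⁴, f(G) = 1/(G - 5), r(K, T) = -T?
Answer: 109019/144406 ≈ 0.75495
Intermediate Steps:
f(G) = 1/(-5 + G)
q(A, N) = 625
d(m, b) = m + m/(-5 + b)
d(q(2, -7), r(1, 5))/1545 + 1370/3505 = (625*(-4 - 1*5)/(-5 - 1*5))/1545 + 1370/3505 = (625*(-4 - 5)/(-5 - 5))*(1/1545) + 1370*(1/3505) = (625*(-9)/(-10))*(1/1545) + 274/701 = (625*(-⅒)*(-9))*(1/1545) + 274/701 = (1125/2)*(1/1545) + 274/701 = 75/206 + 274/701 = 109019/144406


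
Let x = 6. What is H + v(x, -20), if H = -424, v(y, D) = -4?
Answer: -428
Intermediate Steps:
H + v(x, -20) = -424 - 4 = -428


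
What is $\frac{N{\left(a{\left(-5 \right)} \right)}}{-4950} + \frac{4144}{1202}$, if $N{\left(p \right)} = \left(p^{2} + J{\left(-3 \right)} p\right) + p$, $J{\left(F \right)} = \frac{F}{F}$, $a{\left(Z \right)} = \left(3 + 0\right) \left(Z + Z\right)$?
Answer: $\frac{325052}{99165} \approx 3.2779$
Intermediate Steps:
$a{\left(Z \right)} = 6 Z$ ($a{\left(Z \right)} = 3 \cdot 2 Z = 6 Z$)
$J{\left(F \right)} = 1$
$N{\left(p \right)} = p^{2} + 2 p$ ($N{\left(p \right)} = \left(p^{2} + 1 p\right) + p = \left(p^{2} + p\right) + p = \left(p + p^{2}\right) + p = p^{2} + 2 p$)
$\frac{N{\left(a{\left(-5 \right)} \right)}}{-4950} + \frac{4144}{1202} = \frac{6 \left(-5\right) \left(2 + 6 \left(-5\right)\right)}{-4950} + \frac{4144}{1202} = - 30 \left(2 - 30\right) \left(- \frac{1}{4950}\right) + 4144 \cdot \frac{1}{1202} = \left(-30\right) \left(-28\right) \left(- \frac{1}{4950}\right) + \frac{2072}{601} = 840 \left(- \frac{1}{4950}\right) + \frac{2072}{601} = - \frac{28}{165} + \frac{2072}{601} = \frac{325052}{99165}$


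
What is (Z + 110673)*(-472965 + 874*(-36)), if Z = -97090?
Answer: -6851659107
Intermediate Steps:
(Z + 110673)*(-472965 + 874*(-36)) = (-97090 + 110673)*(-472965 + 874*(-36)) = 13583*(-472965 - 31464) = 13583*(-504429) = -6851659107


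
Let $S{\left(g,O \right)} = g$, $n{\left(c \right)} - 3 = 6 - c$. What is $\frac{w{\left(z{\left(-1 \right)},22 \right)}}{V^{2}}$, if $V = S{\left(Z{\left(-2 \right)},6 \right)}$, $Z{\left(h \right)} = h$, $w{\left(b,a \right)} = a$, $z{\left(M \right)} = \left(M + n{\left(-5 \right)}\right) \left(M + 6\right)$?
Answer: $\frac{11}{2} \approx 5.5$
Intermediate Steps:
$n{\left(c \right)} = 9 - c$ ($n{\left(c \right)} = 3 - \left(-6 + c\right) = 9 - c$)
$z{\left(M \right)} = \left(6 + M\right) \left(14 + M\right)$ ($z{\left(M \right)} = \left(M + \left(9 - -5\right)\right) \left(M + 6\right) = \left(M + \left(9 + 5\right)\right) \left(6 + M\right) = \left(M + 14\right) \left(6 + M\right) = \left(14 + M\right) \left(6 + M\right) = \left(6 + M\right) \left(14 + M\right)$)
$V = -2$
$\frac{w{\left(z{\left(-1 \right)},22 \right)}}{V^{2}} = \frac{22}{\left(-2\right)^{2}} = \frac{22}{4} = 22 \cdot \frac{1}{4} = \frac{11}{2}$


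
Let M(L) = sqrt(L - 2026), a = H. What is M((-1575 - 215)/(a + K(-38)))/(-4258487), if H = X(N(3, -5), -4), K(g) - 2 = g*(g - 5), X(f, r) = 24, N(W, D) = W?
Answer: -I*sqrt(55858170)/706908842 ≈ -1.0573e-5*I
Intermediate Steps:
K(g) = 2 + g*(-5 + g) (K(g) = 2 + g*(g - 5) = 2 + g*(-5 + g))
H = 24
a = 24
M(L) = sqrt(-2026 + L)
M((-1575 - 215)/(a + K(-38)))/(-4258487) = sqrt(-2026 + (-1575 - 215)/(24 + (2 + (-38)**2 - 5*(-38))))/(-4258487) = sqrt(-2026 - 1790/(24 + (2 + 1444 + 190)))*(-1/4258487) = sqrt(-2026 - 1790/(24 + 1636))*(-1/4258487) = sqrt(-2026 - 1790/1660)*(-1/4258487) = sqrt(-2026 - 1790*1/1660)*(-1/4258487) = sqrt(-2026 - 179/166)*(-1/4258487) = sqrt(-336495/166)*(-1/4258487) = (I*sqrt(55858170)/166)*(-1/4258487) = -I*sqrt(55858170)/706908842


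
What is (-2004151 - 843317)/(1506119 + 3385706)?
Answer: -2847468/4891825 ≈ -0.58209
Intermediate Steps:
(-2004151 - 843317)/(1506119 + 3385706) = -2847468/4891825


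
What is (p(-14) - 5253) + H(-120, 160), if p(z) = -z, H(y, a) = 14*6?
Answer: -5155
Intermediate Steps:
H(y, a) = 84
(p(-14) - 5253) + H(-120, 160) = (-1*(-14) - 5253) + 84 = (14 - 5253) + 84 = -5239 + 84 = -5155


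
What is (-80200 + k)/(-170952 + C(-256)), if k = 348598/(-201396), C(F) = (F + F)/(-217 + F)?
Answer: 3820020794227/8142418529232 ≈ 0.46915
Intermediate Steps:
C(F) = 2*F/(-217 + F) (C(F) = (2*F)/(-217 + F) = 2*F/(-217 + F))
k = -174299/100698 (k = 348598*(-1/201396) = -174299/100698 ≈ -1.7309)
(-80200 + k)/(-170952 + C(-256)) = (-80200 - 174299/100698)/(-170952 + 2*(-256)/(-217 - 256)) = -8076153899/(100698*(-170952 + 2*(-256)/(-473))) = -8076153899/(100698*(-170952 + 2*(-256)*(-1/473))) = -8076153899/(100698*(-170952 + 512/473)) = -8076153899/(100698*(-80859784/473)) = -8076153899/100698*(-473/80859784) = 3820020794227/8142418529232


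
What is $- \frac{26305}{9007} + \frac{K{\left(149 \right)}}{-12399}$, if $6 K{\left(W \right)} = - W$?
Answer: $- \frac{1955592127}{670066758} \approx -2.9185$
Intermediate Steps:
$K{\left(W \right)} = - \frac{W}{6}$ ($K{\left(W \right)} = \frac{\left(-1\right) W}{6} = - \frac{W}{6}$)
$- \frac{26305}{9007} + \frac{K{\left(149 \right)}}{-12399} = - \frac{26305}{9007} + \frac{\left(- \frac{1}{6}\right) 149}{-12399} = \left(-26305\right) \frac{1}{9007} - - \frac{149}{74394} = - \frac{26305}{9007} + \frac{149}{74394} = - \frac{1955592127}{670066758}$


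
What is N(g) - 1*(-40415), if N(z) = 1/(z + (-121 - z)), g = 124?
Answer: 4890214/121 ≈ 40415.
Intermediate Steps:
N(z) = -1/121 (N(z) = 1/(-121) = -1/121)
N(g) - 1*(-40415) = -1/121 - 1*(-40415) = -1/121 + 40415 = 4890214/121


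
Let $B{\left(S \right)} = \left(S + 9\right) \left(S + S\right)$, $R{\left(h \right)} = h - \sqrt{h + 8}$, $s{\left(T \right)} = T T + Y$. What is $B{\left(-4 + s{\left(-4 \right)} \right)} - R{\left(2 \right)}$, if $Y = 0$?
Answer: $502 + \sqrt{10} \approx 505.16$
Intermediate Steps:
$s{\left(T \right)} = T^{2}$ ($s{\left(T \right)} = T T + 0 = T^{2} + 0 = T^{2}$)
$R{\left(h \right)} = h - \sqrt{8 + h}$
$B{\left(S \right)} = 2 S \left(9 + S\right)$ ($B{\left(S \right)} = \left(9 + S\right) 2 S = 2 S \left(9 + S\right)$)
$B{\left(-4 + s{\left(-4 \right)} \right)} - R{\left(2 \right)} = 2 \left(-4 + \left(-4\right)^{2}\right) \left(9 - \left(4 - \left(-4\right)^{2}\right)\right) - \left(2 - \sqrt{8 + 2}\right) = 2 \left(-4 + 16\right) \left(9 + \left(-4 + 16\right)\right) - \left(2 - \sqrt{10}\right) = 2 \cdot 12 \left(9 + 12\right) - \left(2 - \sqrt{10}\right) = 2 \cdot 12 \cdot 21 - \left(2 - \sqrt{10}\right) = 504 - \left(2 - \sqrt{10}\right) = 502 + \sqrt{10}$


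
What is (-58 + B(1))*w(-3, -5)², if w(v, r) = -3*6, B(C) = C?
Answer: -18468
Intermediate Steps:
w(v, r) = -18
(-58 + B(1))*w(-3, -5)² = (-58 + 1)*(-18)² = -57*324 = -18468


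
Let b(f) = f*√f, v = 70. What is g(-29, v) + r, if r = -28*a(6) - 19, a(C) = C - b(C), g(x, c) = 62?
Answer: -125 + 168*√6 ≈ 286.51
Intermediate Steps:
b(f) = f^(3/2)
a(C) = C - C^(3/2)
r = -187 + 168*√6 (r = -28*(6 - 6^(3/2)) - 19 = -28*(6 - 6*√6) - 19 = (-168 + 168*√6) - 19 = -187 + 168*√6 ≈ 224.51)
g(-29, v) + r = 62 + (-187 + 168*√6) = -125 + 168*√6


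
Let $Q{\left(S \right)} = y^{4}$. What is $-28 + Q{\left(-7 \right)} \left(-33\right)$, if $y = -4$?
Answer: $-8476$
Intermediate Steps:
$Q{\left(S \right)} = 256$ ($Q{\left(S \right)} = \left(-4\right)^{4} = 256$)
$-28 + Q{\left(-7 \right)} \left(-33\right) = -28 + 256 \left(-33\right) = -28 - 8448 = -8476$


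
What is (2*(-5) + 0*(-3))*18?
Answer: -180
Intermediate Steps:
(2*(-5) + 0*(-3))*18 = (-10 + 0)*18 = -10*18 = -180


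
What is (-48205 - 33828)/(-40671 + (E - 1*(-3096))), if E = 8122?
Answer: 82033/29453 ≈ 2.7852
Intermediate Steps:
(-48205 - 33828)/(-40671 + (E - 1*(-3096))) = (-48205 - 33828)/(-40671 + (8122 - 1*(-3096))) = -82033/(-40671 + (8122 + 3096)) = -82033/(-40671 + 11218) = -82033/(-29453) = -82033*(-1/29453) = 82033/29453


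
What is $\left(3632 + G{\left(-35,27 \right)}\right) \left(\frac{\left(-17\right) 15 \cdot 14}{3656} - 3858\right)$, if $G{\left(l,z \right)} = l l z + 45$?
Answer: $- \frac{64814072292}{457} \approx -1.4183 \cdot 10^{8}$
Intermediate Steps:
$G{\left(l,z \right)} = 45 + z l^{2}$ ($G{\left(l,z \right)} = l^{2} z + 45 = z l^{2} + 45 = 45 + z l^{2}$)
$\left(3632 + G{\left(-35,27 \right)}\right) \left(\frac{\left(-17\right) 15 \cdot 14}{3656} - 3858\right) = \left(3632 + \left(45 + 27 \left(-35\right)^{2}\right)\right) \left(\frac{\left(-17\right) 15 \cdot 14}{3656} - 3858\right) = \left(3632 + \left(45 + 27 \cdot 1225\right)\right) \left(\left(-255\right) 14 \cdot \frac{1}{3656} - 3858\right) = \left(3632 + \left(45 + 33075\right)\right) \left(\left(-3570\right) \frac{1}{3656} - 3858\right) = \left(3632 + 33120\right) \left(- \frac{1785}{1828} - 3858\right) = 36752 \left(- \frac{7054209}{1828}\right) = - \frac{64814072292}{457}$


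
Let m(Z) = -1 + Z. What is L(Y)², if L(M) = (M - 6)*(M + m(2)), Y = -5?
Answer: 1936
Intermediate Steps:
L(M) = (1 + M)*(-6 + M) (L(M) = (M - 6)*(M + (-1 + 2)) = (-6 + M)*(M + 1) = (-6 + M)*(1 + M) = (1 + M)*(-6 + M))
L(Y)² = (-6 + (-5)² - 5*(-5))² = (-6 + 25 + 25)² = 44² = 1936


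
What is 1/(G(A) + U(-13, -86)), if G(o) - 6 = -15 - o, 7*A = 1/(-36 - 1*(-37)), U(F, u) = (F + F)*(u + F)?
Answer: 7/17954 ≈ 0.00038989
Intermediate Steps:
U(F, u) = 2*F*(F + u) (U(F, u) = (2*F)*(F + u) = 2*F*(F + u))
A = 1/7 (A = 1/(7*(-36 - 1*(-37))) = 1/(7*(-36 + 37)) = (1/7)/1 = (1/7)*1 = 1/7 ≈ 0.14286)
G(o) = -9 - o (G(o) = 6 + (-15 - o) = -9 - o)
1/(G(A) + U(-13, -86)) = 1/((-9 - 1*1/7) + 2*(-13)*(-13 - 86)) = 1/((-9 - 1/7) + 2*(-13)*(-99)) = 1/(-64/7 + 2574) = 1/(17954/7) = 7/17954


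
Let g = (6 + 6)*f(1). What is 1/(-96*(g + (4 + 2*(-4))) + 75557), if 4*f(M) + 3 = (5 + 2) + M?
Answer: 1/74501 ≈ 1.3423e-5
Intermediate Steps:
f(M) = 1 + M/4 (f(M) = -¾ + ((5 + 2) + M)/4 = -¾ + (7 + M)/4 = -¾ + (7/4 + M/4) = 1 + M/4)
g = 15 (g = (6 + 6)*(1 + (¼)*1) = 12*(1 + ¼) = 12*(5/4) = 15)
1/(-96*(g + (4 + 2*(-4))) + 75557) = 1/(-96*(15 + (4 + 2*(-4))) + 75557) = 1/(-96*(15 + (4 - 8)) + 75557) = 1/(-96*(15 - 4) + 75557) = 1/(-96*11 + 75557) = 1/(-1056 + 75557) = 1/74501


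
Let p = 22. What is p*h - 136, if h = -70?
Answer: -1676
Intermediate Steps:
p*h - 136 = 22*(-70) - 136 = -1540 - 136 = -1676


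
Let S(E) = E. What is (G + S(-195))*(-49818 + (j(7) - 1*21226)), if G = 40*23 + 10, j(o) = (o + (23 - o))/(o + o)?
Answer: -104432265/2 ≈ -5.2216e+7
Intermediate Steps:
j(o) = 23/(2*o) (j(o) = 23/((2*o)) = 23*(1/(2*o)) = 23/(2*o))
G = 930 (G = 920 + 10 = 930)
(G + S(-195))*(-49818 + (j(7) - 1*21226)) = (930 - 195)*(-49818 + ((23/2)/7 - 1*21226)) = 735*(-49818 + ((23/2)*(1/7) - 21226)) = 735*(-49818 + (23/14 - 21226)) = 735*(-49818 - 297141/14) = 735*(-994593/14) = -104432265/2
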